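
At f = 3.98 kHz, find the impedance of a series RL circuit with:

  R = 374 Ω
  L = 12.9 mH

Step 1 — Angular frequency: ω = 2π·f = 2π·3980 = 2.501e+04 rad/s.
Step 2 — Component impedances:
  R: Z = R = 374 Ω
  L: Z = jωL = j·2.501e+04·0.0129 = 0 + j322.6 Ω
Step 3 — Series combination: Z_total = R + L = 374 + j322.6 Ω = 493.9∠40.8° Ω.

Z = 374 + j322.6 Ω = 493.9∠40.8° Ω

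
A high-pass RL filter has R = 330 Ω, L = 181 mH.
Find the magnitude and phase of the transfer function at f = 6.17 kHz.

Step 1 — Angular frequency: ω = 2π·6170 = 3.877e+04 rad/s.
Step 2 — Transfer function: H(jω) = jωL/(R + jωL).
Step 3 — Numerator jωL = j·7017; denominator R + jωL = 330 + j7017.
Step 4 — H = 0.9978 + j0.04693.
Step 5 — Magnitude: |H| = 0.9989 (-0.0 dB); phase: φ = 2.7°.

|H| = 0.9989 (-0.0 dB), φ = 2.7°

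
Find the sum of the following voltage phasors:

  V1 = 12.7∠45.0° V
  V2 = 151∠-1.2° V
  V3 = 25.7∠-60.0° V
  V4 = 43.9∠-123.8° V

Step 1 — Convert each phasor to rectangular form:
  V1 = 12.7·(cos(45.0°) + j·sin(45.0°)) = 8.98 + j8.98 V
  V2 = 151·(cos(-1.2°) + j·sin(-1.2°)) = 151 - j3.162 V
  V3 = 25.7·(cos(-60.0°) + j·sin(-60.0°)) = 12.85 - j22.26 V
  V4 = 43.9·(cos(-123.8°) + j·sin(-123.8°)) = -24.42 - j36.48 V
Step 2 — Sum components: V_total = 148.4 - j52.92 V.
Step 3 — Convert to polar: |V_total| = 157.5 V, ∠V_total = -19.6°.

V_total = 157.5∠-19.6° V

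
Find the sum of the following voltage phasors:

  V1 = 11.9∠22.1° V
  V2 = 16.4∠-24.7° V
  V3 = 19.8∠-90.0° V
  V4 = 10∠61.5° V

Step 1 — Convert each phasor to rectangular form:
  V1 = 11.9·(cos(22.1°) + j·sin(22.1°)) = 11.03 + j4.477 V
  V2 = 16.4·(cos(-24.7°) + j·sin(-24.7°)) = 14.9 - j6.853 V
  V3 = 19.8·(cos(-90.0°) + j·sin(-90.0°)) = 0 - j19.8 V
  V4 = 10·(cos(61.5°) + j·sin(61.5°)) = 4.772 + j8.788 V
Step 2 — Sum components: V_total = 30.7 - j13.39 V.
Step 3 — Convert to polar: |V_total| = 33.49 V, ∠V_total = -23.6°.

V_total = 33.49∠-23.6° V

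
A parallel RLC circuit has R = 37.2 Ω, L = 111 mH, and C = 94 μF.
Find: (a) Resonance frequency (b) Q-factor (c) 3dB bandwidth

Step 1 — Resonance: ω₀ = 1/√(LC) = 1/√(0.111·9.4e-05) = 309.6 rad/s.
Step 2 — f₀ = ω₀/(2π) = 49.27 Hz.
Step 3 — Parallel Q: Q = R/(ω₀L) = 37.2/(309.6·0.111) = 1.083.
Step 4 — Bandwidth: Δω = ω₀/Q = 286 rad/s; BW = Δω/(2π) = 45.51 Hz.

(a) f₀ = 49.27 Hz  (b) Q = 1.083  (c) BW = 45.51 Hz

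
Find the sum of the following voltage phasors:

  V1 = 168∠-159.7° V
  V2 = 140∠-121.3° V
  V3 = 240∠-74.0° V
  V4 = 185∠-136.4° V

Step 1 — Convert each phasor to rectangular form:
  V1 = 168·(cos(-159.7°) + j·sin(-159.7°)) = -157.6 - j58.29 V
  V2 = 140·(cos(-121.3°) + j·sin(-121.3°)) = -72.73 - j119.6 V
  V3 = 240·(cos(-74.0°) + j·sin(-74.0°)) = 66.15 - j230.7 V
  V4 = 185·(cos(-136.4°) + j·sin(-136.4°)) = -134 - j127.6 V
Step 2 — Sum components: V_total = -298.1 - j536.2 V.
Step 3 — Convert to polar: |V_total| = 613.5 V, ∠V_total = -119.1°.

V_total = 613.5∠-119.1° V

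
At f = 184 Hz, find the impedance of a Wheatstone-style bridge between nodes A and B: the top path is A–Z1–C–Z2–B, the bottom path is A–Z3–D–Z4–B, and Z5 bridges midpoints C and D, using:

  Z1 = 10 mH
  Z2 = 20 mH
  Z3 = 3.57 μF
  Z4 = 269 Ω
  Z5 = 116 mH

Step 1 — Angular frequency: ω = 2π·f = 2π·184 = 1156 rad/s.
Step 2 — Component impedances:
  Z1: Z = jωL = j·1156·0.01 = 0 + j11.56 Ω
  Z2: Z = jωL = j·1156·0.02 = 0 + j23.12 Ω
  Z3: Z = 1/(jωC) = -j/(ω·C) = 0 - j242.3 Ω
  Z4: Z = R = 269 Ω
  Z5: Z = jωL = j·1156·0.116 = 0 + j134.1 Ω
Step 3 — Bridge requires nodal analysis (the Z5 bridge couples midpoints C and D, so the two paths cannot be reduced to a simple series/parallel combination). Setting node B to ground and injecting 1 A at node A, the 3-node admittance system at A, C, D solves to V_A = Z_AB = 0.07078 + j35.98 Ω = 35.98∠89.9° Ω.

Z = 0.07078 + j35.98 Ω = 35.98∠89.9° Ω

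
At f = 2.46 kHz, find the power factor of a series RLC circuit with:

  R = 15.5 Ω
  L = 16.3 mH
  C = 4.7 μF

Step 1 — Angular frequency: ω = 2π·f = 2π·2460 = 1.546e+04 rad/s.
Step 2 — Component impedances:
  R: Z = R = 15.5 Ω
  L: Z = jωL = j·1.546e+04·0.0163 = 0 + j251.9 Ω
  C: Z = 1/(jωC) = -j/(ω·C) = 0 - j13.77 Ω
Step 3 — Series combination: Z_total = R + L + C = 15.5 + j238.2 Ω = 238.7∠86.3° Ω.
Step 4 — Power factor: PF = cos(φ) = Re(Z)/|Z| = 15.5/238.7 = 0.06494.
Step 5 — Type: Im(Z) = 238.2 ⇒ lagging (phase φ = 86.3°).

PF = 0.06494 (lagging, φ = 86.3°)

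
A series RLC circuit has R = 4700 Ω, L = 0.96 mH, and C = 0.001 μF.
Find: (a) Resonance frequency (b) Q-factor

Step 1 — Resonance condition Im(Z)=0 gives ω₀ = 1/√(LC).
Step 2 — ω₀ = 1/√(0.00096·1e-09) = 1.021e+06 rad/s.
Step 3 — f₀ = ω₀/(2π) = 1.624e+05 Hz.
Step 4 — Series Q: Q = ω₀L/R = 1.021e+06·0.00096/4700 = 0.2085.

(a) f₀ = 1.624e+05 Hz  (b) Q = 0.2085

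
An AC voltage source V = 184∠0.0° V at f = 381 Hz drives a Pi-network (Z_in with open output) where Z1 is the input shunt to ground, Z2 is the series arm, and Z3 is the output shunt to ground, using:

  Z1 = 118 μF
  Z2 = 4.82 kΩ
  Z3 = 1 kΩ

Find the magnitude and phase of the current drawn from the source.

Step 1 — Angular frequency: ω = 2π·f = 2π·381 = 2394 rad/s.
Step 2 — Component impedances:
  Z1: Z = 1/(jωC) = -j/(ω·C) = 0 - j3.54 Ω
  Z2: Z = R = 4820 Ω
  Z3: Z = R = 1000 Ω
Step 3 — With open output, the series arm Z2 and the output shunt Z3 appear in series to ground: Z2 + Z3 = 5820 Ω.
Step 4 — Parallel with input shunt Z1: Z_in = Z1 || (Z2 + Z3) = 0.002153 - j3.54 Ω = 3.54∠-90.0° Ω.
Step 5 — Source phasor: V = 184∠0.0° V = 184 V.
Step 6 — Ohm's law: I = V / Z_total = (184) / (0.002153 - j3.54) = 0.03162 + j51.98 A.
Step 7 — Convert to polar: |I| = 51.98 A, ∠I = 90.0°.

I = 51.98∠90.0° A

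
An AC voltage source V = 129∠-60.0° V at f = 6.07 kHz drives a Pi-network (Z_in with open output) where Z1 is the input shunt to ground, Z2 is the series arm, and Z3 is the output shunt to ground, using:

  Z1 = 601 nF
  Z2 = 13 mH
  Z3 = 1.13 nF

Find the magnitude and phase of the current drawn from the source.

Step 1 — Angular frequency: ω = 2π·f = 2π·6070 = 3.814e+04 rad/s.
Step 2 — Component impedances:
  Z1: Z = 1/(jωC) = -j/(ω·C) = 0 - j43.63 Ω
  Z2: Z = jωL = j·3.814e+04·0.013 = 0 + j495.8 Ω
  Z3: Z = 1/(jωC) = -j/(ω·C) = 0 - j2.32e+04 Ω
Step 3 — With open output, the series arm Z2 and the output shunt Z3 appear in series to ground: Z2 + Z3 = 0 - j2.271e+04 Ω.
Step 4 — Parallel with input shunt Z1: Z_in = Z1 || (Z2 + Z3) = 0 - j43.54 Ω = 43.54∠-90.0° Ω.
Step 5 — Source phasor: V = 129∠-60.0° V = 64.5 - j111.7 V.
Step 6 — Ohm's law: I = V / Z_total = (64.5 - j111.7) / (0 - j43.54) = 2.566 + j1.481 A.
Step 7 — Convert to polar: |I| = 2.963 A, ∠I = 30.0°.

I = 2.963∠30.0° A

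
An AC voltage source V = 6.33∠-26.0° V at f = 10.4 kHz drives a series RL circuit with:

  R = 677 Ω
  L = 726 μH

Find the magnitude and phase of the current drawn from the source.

Step 1 — Angular frequency: ω = 2π·f = 2π·1.04e+04 = 6.535e+04 rad/s.
Step 2 — Component impedances:
  R: Z = R = 677 Ω
  L: Z = jωL = j·6.535e+04·0.000726 = 0 + j47.44 Ω
Step 3 — Series combination: Z_total = R + L = 677 + j47.44 Ω = 678.7∠4.0° Ω.
Step 4 — Source phasor: V = 6.33∠-26.0° V = 5.689 - j2.775 V.
Step 5 — Ohm's law: I = V / Z_total = (5.689 - j2.775) / (677 + j47.44) = 0.008077 - j0.004665 A.
Step 6 — Convert to polar: |I| = 0.009327 A, ∠I = -30.0°.

I = 0.009327∠-30.0° A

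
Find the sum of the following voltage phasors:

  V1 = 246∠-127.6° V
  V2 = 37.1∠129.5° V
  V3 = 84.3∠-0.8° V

Step 1 — Convert each phasor to rectangular form:
  V1 = 246·(cos(-127.6°) + j·sin(-127.6°)) = -150.1 - j194.9 V
  V2 = 37.1·(cos(129.5°) + j·sin(129.5°)) = -23.6 + j28.63 V
  V3 = 84.3·(cos(-0.8°) + j·sin(-0.8°)) = 84.29 - j1.177 V
Step 2 — Sum components: V_total = -89.4 - j167.5 V.
Step 3 — Convert to polar: |V_total| = 189.8 V, ∠V_total = -118.1°.

V_total = 189.8∠-118.1° V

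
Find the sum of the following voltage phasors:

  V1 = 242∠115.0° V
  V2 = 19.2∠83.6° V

Step 1 — Convert each phasor to rectangular form:
  V1 = 242·(cos(115.0°) + j·sin(115.0°)) = -102.3 + j219.3 V
  V2 = 19.2·(cos(83.6°) + j·sin(83.6°)) = 2.14 + j19.08 V
Step 2 — Sum components: V_total = -100.1 + j238.4 V.
Step 3 — Convert to polar: |V_total| = 258.6 V, ∠V_total = 112.8°.

V_total = 258.6∠112.8° V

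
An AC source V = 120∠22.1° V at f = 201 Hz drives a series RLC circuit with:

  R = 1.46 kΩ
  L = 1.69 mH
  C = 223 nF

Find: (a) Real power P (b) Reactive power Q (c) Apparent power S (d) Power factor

Step 1 — Angular frequency: ω = 2π·f = 2π·201 = 1263 rad/s.
Step 2 — Component impedances:
  R: Z = R = 1460 Ω
  L: Z = jωL = j·1263·0.00169 = 0 + j2.134 Ω
  C: Z = 1/(jωC) = -j/(ω·C) = 0 - j3551 Ω
Step 3 — Series combination: Z_total = R + L + C = 1460 - j3549 Ω = 3837∠-67.6° Ω.
Step 4 — Source phasor: V = 120∠22.1° V = 111.2 + j45.15 V.
Step 5 — Current: I = V / Z = 0.0001439 + j0.03127 A = 0.03127∠89.7° A.
Step 6 — Complex power: S = V·I* = 1.428 - j3.47 VA.
Step 7 — Real power: P = Re(S) = 1.428 W.
Step 8 — Reactive power: Q = Im(S) = -3.47 VAR.
Step 9 — Apparent power: |S| = 3.753 VA.
Step 10 — Power factor: PF = P/|S| = 0.3805 (leading).

(a) P = 1.428 W  (b) Q = -3.47 VAR  (c) S = 3.753 VA  (d) PF = 0.3805 (leading)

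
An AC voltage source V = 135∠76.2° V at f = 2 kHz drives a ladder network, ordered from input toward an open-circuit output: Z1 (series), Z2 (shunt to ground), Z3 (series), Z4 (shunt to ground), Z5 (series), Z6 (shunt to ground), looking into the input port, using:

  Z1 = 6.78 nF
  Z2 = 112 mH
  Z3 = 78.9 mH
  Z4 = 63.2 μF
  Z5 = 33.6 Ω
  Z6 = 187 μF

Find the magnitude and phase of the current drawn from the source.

Step 1 — Angular frequency: ω = 2π·f = 2π·2000 = 1.257e+04 rad/s.
Step 2 — Component impedances:
  Z1: Z = 1/(jωC) = -j/(ω·C) = 0 - j1.174e+04 Ω
  Z2: Z = jωL = j·1.257e+04·0.112 = 0 + j1407 Ω
  Z3: Z = jωL = j·1.257e+04·0.0789 = 0 + j991.5 Ω
  Z4: Z = 1/(jωC) = -j/(ω·C) = 0 - j1.259 Ω
  Z5: Z = R = 33.6 Ω
  Z6: Z = 1/(jωC) = -j/(ω·C) = 0 - j0.4255 Ω
Step 3 — Ladder network (open output): work backward from the far end, alternating series and parallel combinations. Z_in = 0.01622 - j1.116e+04 Ω = 1.116e+04∠-90.0° Ω.
Step 4 — Source phasor: V = 135∠76.2° V = 32.2 + j131.1 V.
Step 5 — Ohm's law: I = V / Z_total = (32.2 + j131.1) / (0.01622 - j1.116e+04) = -0.01175 + j0.002887 A.
Step 6 — Convert to polar: |I| = 0.0121 A, ∠I = 166.2°.

I = 0.0121∠166.2° A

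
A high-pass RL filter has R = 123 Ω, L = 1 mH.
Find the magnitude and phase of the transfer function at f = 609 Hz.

Step 1 — Angular frequency: ω = 2π·609 = 3826 rad/s.
Step 2 — Transfer function: H(jω) = jωL/(R + jωL).
Step 3 — Numerator jωL = j·3.826; denominator R + jωL = 123 + j3.826.
Step 4 — H = 0.0009669 + j0.03108.
Step 5 — Magnitude: |H| = 0.03109 (-30.1 dB); phase: φ = 88.2°.

|H| = 0.03109 (-30.1 dB), φ = 88.2°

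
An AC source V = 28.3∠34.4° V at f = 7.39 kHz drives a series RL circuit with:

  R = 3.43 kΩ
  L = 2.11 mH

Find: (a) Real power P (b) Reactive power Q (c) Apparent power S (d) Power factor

Step 1 — Angular frequency: ω = 2π·f = 2π·7390 = 4.643e+04 rad/s.
Step 2 — Component impedances:
  R: Z = R = 3430 Ω
  L: Z = jωL = j·4.643e+04·0.00211 = 0 + j97.97 Ω
Step 3 — Series combination: Z_total = R + L = 3430 + j97.97 Ω = 3431∠1.6° Ω.
Step 4 — Source phasor: V = 28.3∠34.4° V = 23.35 + j15.99 V.
Step 5 — Current: I = V / Z = 0.006935 + j0.004463 A = 0.008247∠32.8° A.
Step 6 — Complex power: S = V·I* = 0.2333 + j0.006664 VA.
Step 7 — Real power: P = Re(S) = 0.2333 W.
Step 8 — Reactive power: Q = Im(S) = 0.006664 VAR.
Step 9 — Apparent power: |S| = 0.2334 VA.
Step 10 — Power factor: PF = P/|S| = 0.9996 (lagging).

(a) P = 0.2333 W  (b) Q = 0.006664 VAR  (c) S = 0.2334 VA  (d) PF = 0.9996 (lagging)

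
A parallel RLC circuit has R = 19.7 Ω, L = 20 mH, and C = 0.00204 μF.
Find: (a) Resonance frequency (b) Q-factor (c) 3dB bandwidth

Step 1 — Resonance: ω₀ = 1/√(LC) = 1/√(0.02·2.04e-09) = 1.566e+05 rad/s.
Step 2 — f₀ = ω₀/(2π) = 2.492e+04 Hz.
Step 3 — Parallel Q: Q = R/(ω₀L) = 19.7/(1.566e+05·0.02) = 0.006292.
Step 4 — Bandwidth: Δω = ω₀/Q = 2.488e+07 rad/s; BW = Δω/(2π) = 3.96e+06 Hz.

(a) f₀ = 2.492e+04 Hz  (b) Q = 0.006292  (c) BW = 3.96e+06 Hz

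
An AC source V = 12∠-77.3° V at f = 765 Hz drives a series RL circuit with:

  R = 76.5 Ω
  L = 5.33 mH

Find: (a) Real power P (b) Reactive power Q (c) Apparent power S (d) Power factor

Step 1 — Angular frequency: ω = 2π·f = 2π·765 = 4807 rad/s.
Step 2 — Component impedances:
  R: Z = R = 76.5 Ω
  L: Z = jωL = j·4807·0.00533 = 0 + j25.62 Ω
Step 3 — Series combination: Z_total = R + L = 76.5 + j25.62 Ω = 80.68∠18.5° Ω.
Step 4 — Source phasor: V = 12∠-77.3° V = 2.638 - j11.71 V.
Step 5 — Current: I = V / Z = -0.01507 - j0.148 A = 0.1487∠-95.8° A.
Step 6 — Complex power: S = V·I* = 1.693 + j0.5668 VA.
Step 7 — Real power: P = Re(S) = 1.693 W.
Step 8 — Reactive power: Q = Im(S) = 0.5668 VAR.
Step 9 — Apparent power: |S| = 1.785 VA.
Step 10 — Power factor: PF = P/|S| = 0.9482 (lagging).

(a) P = 1.693 W  (b) Q = 0.5668 VAR  (c) S = 1.785 VA  (d) PF = 0.9482 (lagging)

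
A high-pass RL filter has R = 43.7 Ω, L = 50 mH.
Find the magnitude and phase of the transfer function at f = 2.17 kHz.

Step 1 — Angular frequency: ω = 2π·2170 = 1.363e+04 rad/s.
Step 2 — Transfer function: H(jω) = jωL/(R + jωL).
Step 3 — Numerator jωL = j·681.7; denominator R + jωL = 43.7 + j681.7.
Step 4 — H = 0.9959 + j0.06384.
Step 5 — Magnitude: |H| = 0.998 (-0.0 dB); phase: φ = 3.7°.

|H| = 0.998 (-0.0 dB), φ = 3.7°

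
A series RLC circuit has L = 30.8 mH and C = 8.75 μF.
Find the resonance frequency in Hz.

Step 1 — Resonance condition Im(Z)=0 gives ω₀ = 1/√(LC).
Step 2 — ω₀ = 1/√(0.0308·8.75e-06) = 1926 rad/s.
Step 3 — f₀ = ω₀/(2π) = 306.6 Hz.

f₀ = 306.6 Hz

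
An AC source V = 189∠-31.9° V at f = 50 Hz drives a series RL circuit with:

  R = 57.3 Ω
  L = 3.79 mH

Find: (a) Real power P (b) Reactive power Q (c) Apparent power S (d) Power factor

Step 1 — Angular frequency: ω = 2π·f = 2π·50 = 314.2 rad/s.
Step 2 — Component impedances:
  R: Z = R = 57.3 Ω
  L: Z = jωL = j·314.2·0.00379 = 0 + j1.191 Ω
Step 3 — Series combination: Z_total = R + L = 57.3 + j1.191 Ω = 57.31∠1.2° Ω.
Step 4 — Source phasor: V = 189∠-31.9° V = 160.5 - j99.87 V.
Step 5 — Current: I = V / Z = 2.763 - j1.8 A = 3.298∠-33.1° A.
Step 6 — Complex power: S = V·I* = 623.1 + j12.95 VA.
Step 7 — Real power: P = Re(S) = 623.1 W.
Step 8 — Reactive power: Q = Im(S) = 12.95 VAR.
Step 9 — Apparent power: |S| = 623.3 VA.
Step 10 — Power factor: PF = P/|S| = 0.9998 (lagging).

(a) P = 623.1 W  (b) Q = 12.95 VAR  (c) S = 623.3 VA  (d) PF = 0.9998 (lagging)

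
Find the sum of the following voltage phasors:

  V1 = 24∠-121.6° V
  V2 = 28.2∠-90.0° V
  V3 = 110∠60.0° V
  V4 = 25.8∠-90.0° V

Step 1 — Convert each phasor to rectangular form:
  V1 = 24·(cos(-121.6°) + j·sin(-121.6°)) = -12.58 - j20.44 V
  V2 = 28.2·(cos(-90.0°) + j·sin(-90.0°)) = 0 - j28.2 V
  V3 = 110·(cos(60.0°) + j·sin(60.0°)) = 55 + j95.26 V
  V4 = 25.8·(cos(-90.0°) + j·sin(-90.0°)) = 0 - j25.8 V
Step 2 — Sum components: V_total = 42.42 + j20.82 V.
Step 3 — Convert to polar: |V_total| = 47.26 V, ∠V_total = 26.1°.

V_total = 47.26∠26.1° V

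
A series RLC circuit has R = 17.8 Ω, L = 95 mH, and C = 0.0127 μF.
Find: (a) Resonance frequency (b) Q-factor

Step 1 — Resonance condition Im(Z)=0 gives ω₀ = 1/√(LC).
Step 2 — ω₀ = 1/√(0.095·1.27e-08) = 2.879e+04 rad/s.
Step 3 — f₀ = ω₀/(2π) = 4582 Hz.
Step 4 — Series Q: Q = ω₀L/R = 2.879e+04·0.095/17.8 = 153.7.

(a) f₀ = 4582 Hz  (b) Q = 153.7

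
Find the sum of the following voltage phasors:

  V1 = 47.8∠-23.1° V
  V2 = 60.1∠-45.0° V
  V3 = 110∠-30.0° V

Step 1 — Convert each phasor to rectangular form:
  V1 = 47.8·(cos(-23.1°) + j·sin(-23.1°)) = 43.97 - j18.75 V
  V2 = 60.1·(cos(-45.0°) + j·sin(-45.0°)) = 42.5 - j42.5 V
  V3 = 110·(cos(-30.0°) + j·sin(-30.0°)) = 95.26 - j55 V
Step 2 — Sum components: V_total = 181.7 - j116.3 V.
Step 3 — Convert to polar: |V_total| = 215.7 V, ∠V_total = -32.6°.

V_total = 215.7∠-32.6° V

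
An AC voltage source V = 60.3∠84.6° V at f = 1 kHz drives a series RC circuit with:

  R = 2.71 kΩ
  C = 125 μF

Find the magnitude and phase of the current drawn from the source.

Step 1 — Angular frequency: ω = 2π·f = 2π·1000 = 6283 rad/s.
Step 2 — Component impedances:
  R: Z = R = 2710 Ω
  C: Z = 1/(jωC) = -j/(ω·C) = 0 - j1.273 Ω
Step 3 — Series combination: Z_total = R + C = 2710 - j1.273 Ω = 2710∠-0.0° Ω.
Step 4 — Source phasor: V = 60.3∠84.6° V = 5.675 + j60.03 V.
Step 5 — Ohm's law: I = V / Z_total = (5.675 + j60.03) / (2710 - j1.273) = 0.002084 + j0.02215 A.
Step 6 — Convert to polar: |I| = 0.02225 A, ∠I = 84.6°.

I = 0.02225∠84.6° A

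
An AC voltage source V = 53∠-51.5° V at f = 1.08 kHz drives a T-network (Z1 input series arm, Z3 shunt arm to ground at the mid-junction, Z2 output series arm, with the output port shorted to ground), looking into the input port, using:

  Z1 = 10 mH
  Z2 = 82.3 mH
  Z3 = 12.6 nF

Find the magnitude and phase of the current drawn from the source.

Step 1 — Angular frequency: ω = 2π·f = 2π·1080 = 6786 rad/s.
Step 2 — Component impedances:
  Z1: Z = jωL = j·6786·0.01 = 0 + j67.86 Ω
  Z2: Z = jωL = j·6786·0.0823 = 0 + j558.5 Ω
  Z3: Z = 1/(jωC) = -j/(ω·C) = 0 - j1.17e+04 Ω
Step 3 — With the output port shorted to ground, the output series arm Z2 runs from the junction to ground; the shunt arm Z3 also runs from the junction to ground. They appear in parallel: Z3 || Z2 = 0 + j586.5 Ω.
Step 4 — Series with input arm Z1: Z_in = Z1 + (Z3 || Z2) = 0 + j654.3 Ω = 654.3∠90.0° Ω.
Step 5 — Source phasor: V = 53∠-51.5° V = 32.99 - j41.48 V.
Step 6 — Ohm's law: I = V / Z_total = (32.99 - j41.48) / (0 + j654.3) = -0.06339 - j0.05042 A.
Step 7 — Convert to polar: |I| = 0.081 A, ∠I = -141.5°.

I = 0.081∠-141.5° A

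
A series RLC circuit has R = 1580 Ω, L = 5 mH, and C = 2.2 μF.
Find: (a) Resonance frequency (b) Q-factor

Step 1 — Resonance condition Im(Z)=0 gives ω₀ = 1/√(LC).
Step 2 — ω₀ = 1/√(0.005·2.2e-06) = 9535 rad/s.
Step 3 — f₀ = ω₀/(2π) = 1517 Hz.
Step 4 — Series Q: Q = ω₀L/R = 9535·0.005/1580 = 0.03017.

(a) f₀ = 1517 Hz  (b) Q = 0.03017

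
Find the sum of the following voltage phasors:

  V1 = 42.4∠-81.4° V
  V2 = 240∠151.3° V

Step 1 — Convert each phasor to rectangular form:
  V1 = 42.4·(cos(-81.4°) + j·sin(-81.4°)) = 6.34 - j41.92 V
  V2 = 240·(cos(151.3°) + j·sin(151.3°)) = -210.5 + j115.3 V
Step 2 — Sum components: V_total = -204.2 + j73.33 V.
Step 3 — Convert to polar: |V_total| = 216.9 V, ∠V_total = 160.2°.

V_total = 216.9∠160.2° V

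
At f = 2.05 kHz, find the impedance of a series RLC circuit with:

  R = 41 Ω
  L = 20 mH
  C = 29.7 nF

Step 1 — Angular frequency: ω = 2π·f = 2π·2050 = 1.288e+04 rad/s.
Step 2 — Component impedances:
  R: Z = R = 41 Ω
  L: Z = jωL = j·1.288e+04·0.02 = 0 + j257.6 Ω
  C: Z = 1/(jωC) = -j/(ω·C) = 0 - j2614 Ω
Step 3 — Series combination: Z_total = R + L + C = 41 - j2356 Ω = 2357∠-89.0° Ω.

Z = 41 - j2356 Ω = 2357∠-89.0° Ω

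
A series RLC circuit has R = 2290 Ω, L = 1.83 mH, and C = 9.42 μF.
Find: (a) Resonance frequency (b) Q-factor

Step 1 — Resonance condition Im(Z)=0 gives ω₀ = 1/√(LC).
Step 2 — ω₀ = 1/√(0.00183·9.42e-06) = 7616 rad/s.
Step 3 — f₀ = ω₀/(2π) = 1212 Hz.
Step 4 — Series Q: Q = ω₀L/R = 7616·0.00183/2290 = 0.006086.

(a) f₀ = 1212 Hz  (b) Q = 0.006086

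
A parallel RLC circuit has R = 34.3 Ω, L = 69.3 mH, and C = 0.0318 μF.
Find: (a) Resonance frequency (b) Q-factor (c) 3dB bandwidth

Step 1 — Resonance: ω₀ = 1/√(LC) = 1/√(0.0693·3.18e-08) = 2.13e+04 rad/s.
Step 2 — f₀ = ω₀/(2π) = 3390 Hz.
Step 3 — Parallel Q: Q = R/(ω₀L) = 34.3/(2.13e+04·0.0693) = 0.02323.
Step 4 — Bandwidth: Δω = ω₀/Q = 9.168e+05 rad/s; BW = Δω/(2π) = 1.459e+05 Hz.

(a) f₀ = 3390 Hz  (b) Q = 0.02323  (c) BW = 1.459e+05 Hz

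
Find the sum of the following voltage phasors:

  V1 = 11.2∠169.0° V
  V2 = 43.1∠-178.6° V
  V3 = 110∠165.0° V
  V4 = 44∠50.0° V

Step 1 — Convert each phasor to rectangular form:
  V1 = 11.2·(cos(169.0°) + j·sin(169.0°)) = -10.99 + j2.137 V
  V2 = 43.1·(cos(-178.6°) + j·sin(-178.6°)) = -43.09 - j1.053 V
  V3 = 110·(cos(165.0°) + j·sin(165.0°)) = -106.3 + j28.47 V
  V4 = 44·(cos(50.0°) + j·sin(50.0°)) = 28.28 + j33.71 V
Step 2 — Sum components: V_total = -132.1 + j63.26 V.
Step 3 — Convert to polar: |V_total| = 146.4 V, ∠V_total = 154.4°.

V_total = 146.4∠154.4° V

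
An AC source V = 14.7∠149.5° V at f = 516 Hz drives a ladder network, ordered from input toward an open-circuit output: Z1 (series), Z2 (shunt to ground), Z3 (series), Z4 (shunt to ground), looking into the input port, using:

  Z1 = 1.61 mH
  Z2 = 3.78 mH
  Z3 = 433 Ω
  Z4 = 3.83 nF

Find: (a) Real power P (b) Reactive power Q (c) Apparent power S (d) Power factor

Step 1 — Angular frequency: ω = 2π·f = 2π·516 = 3242 rad/s.
Step 2 — Component impedances:
  Z1: Z = jωL = j·3242·0.00161 = 0 + j5.22 Ω
  Z2: Z = jωL = j·3242·0.00378 = 0 + j12.26 Ω
  Z3: Z = R = 433 Ω
  Z4: Z = 1/(jωC) = -j/(ω·C) = 0 - j8.053e+04 Ω
Step 3 — Ladder network (open output): work backward from the far end, alternating series and parallel combinations. Z_in = 1.003e-05 + j17.48 Ω = 17.48∠90.0° Ω.
Step 4 — Source phasor: V = 14.7∠149.5° V = -12.67 + j7.461 V.
Step 5 — Current: I = V / Z = 0.4269 + j0.7247 A = 0.8411∠59.5° A.
Step 6 — Complex power: S = V·I* = 7.096e-06 + j12.36 VA.
Step 7 — Real power: P = Re(S) = 7.096e-06 W.
Step 8 — Reactive power: Q = Im(S) = 12.36 VAR.
Step 9 — Apparent power: |S| = 12.36 VA.
Step 10 — Power factor: PF = P/|S| = 5.739e-07 (lagging).

(a) P = 7.096e-06 W  (b) Q = 12.36 VAR  (c) S = 12.36 VA  (d) PF = 5.739e-07 (lagging)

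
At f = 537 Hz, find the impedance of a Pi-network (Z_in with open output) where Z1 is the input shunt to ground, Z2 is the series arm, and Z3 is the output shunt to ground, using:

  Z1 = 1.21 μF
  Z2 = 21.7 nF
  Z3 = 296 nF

Step 1 — Angular frequency: ω = 2π·f = 2π·537 = 3374 rad/s.
Step 2 — Component impedances:
  Z1: Z = 1/(jωC) = -j/(ω·C) = 0 - j244.9 Ω
  Z2: Z = 1/(jωC) = -j/(ω·C) = 0 - j1.366e+04 Ω
  Z3: Z = 1/(jωC) = -j/(ω·C) = 0 - j1001 Ω
Step 3 — With open output, the series arm Z2 and the output shunt Z3 appear in series to ground: Z2 + Z3 = 0 - j1.466e+04 Ω.
Step 4 — Parallel with input shunt Z1: Z_in = Z1 || (Z2 + Z3) = 0 - j240.9 Ω = 240.9∠-90.0° Ω.

Z = 0 - j240.9 Ω = 240.9∠-90.0° Ω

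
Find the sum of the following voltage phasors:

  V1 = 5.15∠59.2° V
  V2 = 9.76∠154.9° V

Step 1 — Convert each phasor to rectangular form:
  V1 = 5.15·(cos(59.2°) + j·sin(59.2°)) = 2.637 + j4.424 V
  V2 = 9.76·(cos(154.9°) + j·sin(154.9°)) = -8.838 + j4.14 V
Step 2 — Sum components: V_total = -6.201 + j8.564 V.
Step 3 — Convert to polar: |V_total| = 10.57 V, ∠V_total = 125.9°.

V_total = 10.57∠125.9° V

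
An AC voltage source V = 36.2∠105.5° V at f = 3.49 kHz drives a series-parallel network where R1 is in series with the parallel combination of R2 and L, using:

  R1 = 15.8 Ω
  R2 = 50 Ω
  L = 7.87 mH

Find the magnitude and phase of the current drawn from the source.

Step 1 — Angular frequency: ω = 2π·f = 2π·3490 = 2.193e+04 rad/s.
Step 2 — Component impedances:
  R1: Z = R = 15.8 Ω
  R2: Z = R = 50 Ω
  L: Z = jωL = j·2.193e+04·0.00787 = 0 + j172.6 Ω
Step 3 — Parallel branch: R2 || L = 1/(1/R2 + 1/L) = 46.13 + j13.36 Ω.
Step 4 — Series with R1: Z_total = R1 + (R2 || L) = 61.93 + j13.36 Ω = 63.35∠12.2° Ω.
Step 5 — Source phasor: V = 36.2∠105.5° V = -9.674 + j34.88 V.
Step 6 — Ohm's law: I = V / Z_total = (-9.674 + j34.88) / (61.93 + j13.36) = -0.03311 + j0.5704 A.
Step 7 — Convert to polar: |I| = 0.5714 A, ∠I = 93.3°.

I = 0.5714∠93.3° A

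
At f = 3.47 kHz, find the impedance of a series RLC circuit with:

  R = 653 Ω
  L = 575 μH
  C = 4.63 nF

Step 1 — Angular frequency: ω = 2π·f = 2π·3470 = 2.18e+04 rad/s.
Step 2 — Component impedances:
  R: Z = R = 653 Ω
  L: Z = jωL = j·2.18e+04·0.000575 = 0 + j12.54 Ω
  C: Z = 1/(jωC) = -j/(ω·C) = 0 - j9906 Ω
Step 3 — Series combination: Z_total = R + L + C = 653 - j9894 Ω = 9915∠-86.2° Ω.

Z = 653 - j9894 Ω = 9915∠-86.2° Ω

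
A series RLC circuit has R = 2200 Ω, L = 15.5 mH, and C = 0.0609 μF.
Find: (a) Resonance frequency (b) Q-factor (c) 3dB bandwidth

Step 1 — Resonance condition Im(Z)=0 gives ω₀ = 1/√(LC).
Step 2 — ω₀ = 1/√(0.0155·6.09e-08) = 3.255e+04 rad/s.
Step 3 — f₀ = ω₀/(2π) = 5180 Hz.
Step 4 — Series Q: Q = ω₀L/R = 3.255e+04·0.0155/2200 = 0.2293.
Step 5 — 3dB bandwidth: Δω = ω₀/Q = 1.419e+05 rad/s; BW = Δω/(2π) = 2.259e+04 Hz.

(a) f₀ = 5180 Hz  (b) Q = 0.2293  (c) BW = 2.259e+04 Hz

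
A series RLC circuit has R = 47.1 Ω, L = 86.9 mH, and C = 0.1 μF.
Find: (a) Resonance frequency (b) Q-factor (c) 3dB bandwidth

Step 1 — Resonance: ω₀ = 1/√(LC) = 1/√(0.0869·1e-07) = 1.073e+04 rad/s.
Step 2 — f₀ = ω₀/(2π) = 1707 Hz.
Step 3 — Series Q: Q = ω₀L/R = 1.073e+04·0.0869/47.1 = 19.79.
Step 4 — Bandwidth: Δω = ω₀/Q = 542 rad/s; BW = Δω/(2π) = 86.26 Hz.

(a) f₀ = 1707 Hz  (b) Q = 19.79  (c) BW = 86.26 Hz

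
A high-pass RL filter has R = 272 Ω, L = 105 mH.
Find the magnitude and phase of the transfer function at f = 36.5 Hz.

Step 1 — Angular frequency: ω = 2π·36.5 = 229.3 rad/s.
Step 2 — Transfer function: H(jω) = jωL/(R + jωL).
Step 3 — Numerator jωL = j·24.08; denominator R + jωL = 272 + j24.08.
Step 4 — H = 0.007777 + j0.08784.
Step 5 — Magnitude: |H| = 0.08819 (-21.1 dB); phase: φ = 84.9°.

|H| = 0.08819 (-21.1 dB), φ = 84.9°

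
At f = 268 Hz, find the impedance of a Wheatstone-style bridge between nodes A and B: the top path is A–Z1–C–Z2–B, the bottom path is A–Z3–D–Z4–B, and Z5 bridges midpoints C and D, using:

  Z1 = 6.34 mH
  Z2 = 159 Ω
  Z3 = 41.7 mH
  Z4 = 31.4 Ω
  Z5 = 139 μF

Step 1 — Angular frequency: ω = 2π·f = 2π·268 = 1684 rad/s.
Step 2 — Component impedances:
  Z1: Z = jωL = j·1684·0.00634 = 0 + j10.68 Ω
  Z2: Z = R = 159 Ω
  Z3: Z = jωL = j·1684·0.0417 = 0 + j70.22 Ω
  Z4: Z = R = 31.4 Ω
  Z5: Z = 1/(jωC) = -j/(ω·C) = 0 - j4.272 Ω
Step 3 — Bridge requires nodal analysis (the Z5 bridge couples midpoints C and D, so the two paths cannot be reduced to a simple series/parallel combination). Setting node B to ground and injecting 1 A at node A, the 3-node admittance system at A, C, D solves to V_A = Z_AB = 26.27 + j7.038 Ω = 27.2∠15.0° Ω.

Z = 26.27 + j7.038 Ω = 27.2∠15.0° Ω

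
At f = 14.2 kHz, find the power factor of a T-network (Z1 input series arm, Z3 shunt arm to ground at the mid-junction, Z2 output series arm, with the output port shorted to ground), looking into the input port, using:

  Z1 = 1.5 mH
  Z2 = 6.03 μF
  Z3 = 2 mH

Step 1 — Angular frequency: ω = 2π·f = 2π·1.42e+04 = 8.922e+04 rad/s.
Step 2 — Component impedances:
  Z1: Z = jωL = j·8.922e+04·0.0015 = 0 + j133.8 Ω
  Z2: Z = 1/(jωC) = -j/(ω·C) = 0 - j1.859 Ω
  Z3: Z = jωL = j·8.922e+04·0.002 = 0 + j178.4 Ω
Step 3 — With the output port shorted to ground, the output series arm Z2 runs from the junction to ground; the shunt arm Z3 also runs from the junction to ground. They appear in parallel: Z3 || Z2 = 0 - j1.878 Ω.
Step 4 — Series with input arm Z1: Z_in = Z1 + (Z3 || Z2) = 0 + j132 Ω = 132∠90.0° Ω.
Step 5 — Power factor: PF = cos(φ) = Re(Z)/|Z| = 0/132 = 0.
Step 6 — Type: Im(Z) = 132 ⇒ lagging (phase φ = 90.0°).

PF = 0 (lagging, φ = 90.0°)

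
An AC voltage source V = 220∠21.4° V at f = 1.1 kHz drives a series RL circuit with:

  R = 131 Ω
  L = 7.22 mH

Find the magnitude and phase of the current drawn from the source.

Step 1 — Angular frequency: ω = 2π·f = 2π·1100 = 6912 rad/s.
Step 2 — Component impedances:
  R: Z = R = 131 Ω
  L: Z = jωL = j·6912·0.00722 = 0 + j49.9 Ω
Step 3 — Series combination: Z_total = R + L = 131 + j49.9 Ω = 140.2∠20.9° Ω.
Step 4 — Source phasor: V = 220∠21.4° V = 204.8 + j80.27 V.
Step 5 — Ohm's law: I = V / Z_total = (204.8 + j80.27) / (131 + j49.9) = 1.569 + j0.01498 A.
Step 6 — Convert to polar: |I| = 1.569 A, ∠I = 0.5°.

I = 1.569∠0.5° A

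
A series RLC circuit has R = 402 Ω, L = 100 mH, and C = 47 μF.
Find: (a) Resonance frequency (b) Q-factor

Step 1 — Resonance condition Im(Z)=0 gives ω₀ = 1/√(LC).
Step 2 — ω₀ = 1/√(0.1·4.7e-05) = 461.3 rad/s.
Step 3 — f₀ = ω₀/(2π) = 73.41 Hz.
Step 4 — Series Q: Q = ω₀L/R = 461.3·0.1/402 = 0.1147.

(a) f₀ = 73.41 Hz  (b) Q = 0.1147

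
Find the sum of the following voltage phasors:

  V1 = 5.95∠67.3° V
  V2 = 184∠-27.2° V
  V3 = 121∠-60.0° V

Step 1 — Convert each phasor to rectangular form:
  V1 = 5.95·(cos(67.3°) + j·sin(67.3°)) = 2.296 + j5.489 V
  V2 = 184·(cos(-27.2°) + j·sin(-27.2°)) = 163.7 - j84.11 V
  V3 = 121·(cos(-60.0°) + j·sin(-60.0°)) = 60.5 - j104.8 V
Step 2 — Sum components: V_total = 226.4 - j183.4 V.
Step 3 — Convert to polar: |V_total| = 291.4 V, ∠V_total = -39.0°.

V_total = 291.4∠-39.0° V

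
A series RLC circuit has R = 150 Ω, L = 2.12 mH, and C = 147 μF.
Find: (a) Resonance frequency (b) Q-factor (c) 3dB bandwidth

Step 1 — Resonance condition Im(Z)=0 gives ω₀ = 1/√(LC).
Step 2 — ω₀ = 1/√(0.00212·0.000147) = 1791 rad/s.
Step 3 — f₀ = ω₀/(2π) = 285.1 Hz.
Step 4 — Series Q: Q = ω₀L/R = 1791·0.00212/150 = 0.02532.
Step 5 — 3dB bandwidth: Δω = ω₀/Q = 7.075e+04 rad/s; BW = Δω/(2π) = 1.126e+04 Hz.

(a) f₀ = 285.1 Hz  (b) Q = 0.02532  (c) BW = 1.126e+04 Hz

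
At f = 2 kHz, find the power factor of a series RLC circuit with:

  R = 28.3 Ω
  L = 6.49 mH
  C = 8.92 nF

Step 1 — Angular frequency: ω = 2π·f = 2π·2000 = 1.257e+04 rad/s.
Step 2 — Component impedances:
  R: Z = R = 28.3 Ω
  L: Z = jωL = j·1.257e+04·0.00649 = 0 + j81.56 Ω
  C: Z = 1/(jωC) = -j/(ω·C) = 0 - j8921 Ω
Step 3 — Series combination: Z_total = R + L + C = 28.3 - j8840 Ω = 8840∠-89.8° Ω.
Step 4 — Power factor: PF = cos(φ) = Re(Z)/|Z| = 28.3/8840 = 0.003201.
Step 5 — Type: Im(Z) = -8840 ⇒ leading (phase φ = -89.8°).

PF = 0.003201 (leading, φ = -89.8°)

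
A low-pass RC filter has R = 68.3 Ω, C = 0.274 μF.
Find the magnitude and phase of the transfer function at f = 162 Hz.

Step 1 — Angular frequency: ω = 2π·162 = 1018 rad/s.
Step 2 — Transfer function: H(jω) = 1/(1 + jωRC).
Step 3 — Denominator: 1 + jωRC = 1 + j·1018·68.3·2.74e-07 = 1 + j0.01905.
Step 4 — H = 0.9996 - j0.01904.
Step 5 — Magnitude: |H| = 0.9998 (-0.0 dB); phase: φ = -1.1°.

|H| = 0.9998 (-0.0 dB), φ = -1.1°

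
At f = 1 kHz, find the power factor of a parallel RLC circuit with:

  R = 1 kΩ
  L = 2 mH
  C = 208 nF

Step 1 — Angular frequency: ω = 2π·f = 2π·1000 = 6283 rad/s.
Step 2 — Component impedances:
  R: Z = R = 1000 Ω
  L: Z = jωL = j·6283·0.002 = 0 + j12.57 Ω
  C: Z = 1/(jωC) = -j/(ω·C) = 0 - j765.2 Ω
Step 3 — Parallel combination: 1/Z_total = 1/R + 1/L + 1/C; Z_total = 0.1632 + j12.77 Ω = 12.78∠89.3° Ω.
Step 4 — Power factor: PF = cos(φ) = Re(Z)/|Z| = 0.163205/12.7752 = 0.01278.
Step 5 — Type: Im(Z) = 12.77 ⇒ lagging (phase φ = 89.3°).

PF = 0.01278 (lagging, φ = 89.3°)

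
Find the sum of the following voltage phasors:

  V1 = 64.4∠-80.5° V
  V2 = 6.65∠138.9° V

Step 1 — Convert each phasor to rectangular form:
  V1 = 64.4·(cos(-80.5°) + j·sin(-80.5°)) = 10.63 - j63.52 V
  V2 = 6.65·(cos(138.9°) + j·sin(138.9°)) = -5.011 + j4.372 V
Step 2 — Sum components: V_total = 5.618 - j59.15 V.
Step 3 — Convert to polar: |V_total| = 59.41 V, ∠V_total = -84.6°.

V_total = 59.41∠-84.6° V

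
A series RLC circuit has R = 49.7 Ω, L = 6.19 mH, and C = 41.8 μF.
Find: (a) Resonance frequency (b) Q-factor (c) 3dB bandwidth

Step 1 — Resonance: ω₀ = 1/√(LC) = 1/√(0.00619·4.18e-05) = 1966 rad/s.
Step 2 — f₀ = ω₀/(2π) = 312.9 Hz.
Step 3 — Series Q: Q = ω₀L/R = 1966·0.00619/49.7 = 0.2449.
Step 4 — Bandwidth: Δω = ω₀/Q = 8029 rad/s; BW = Δω/(2π) = 1278 Hz.

(a) f₀ = 312.9 Hz  (b) Q = 0.2449  (c) BW = 1278 Hz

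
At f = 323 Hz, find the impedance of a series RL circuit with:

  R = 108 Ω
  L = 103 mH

Step 1 — Angular frequency: ω = 2π·f = 2π·323 = 2029 rad/s.
Step 2 — Component impedances:
  R: Z = R = 108 Ω
  L: Z = jωL = j·2029·0.103 = 0 + j209 Ω
Step 3 — Series combination: Z_total = R + L = 108 + j209 Ω = 235.3∠62.7° Ω.

Z = 108 + j209 Ω = 235.3∠62.7° Ω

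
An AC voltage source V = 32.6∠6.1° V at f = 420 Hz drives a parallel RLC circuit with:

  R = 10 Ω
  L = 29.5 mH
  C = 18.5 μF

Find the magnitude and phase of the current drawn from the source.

Step 1 — Angular frequency: ω = 2π·f = 2π·420 = 2639 rad/s.
Step 2 — Component impedances:
  R: Z = R = 10 Ω
  L: Z = jωL = j·2639·0.0295 = 0 + j77.85 Ω
  C: Z = 1/(jωC) = -j/(ω·C) = 0 - j20.48 Ω
Step 3 — Parallel combination: 1/Z_total = 1/R + 1/L + 1/C; Z_total = 8.854 - j3.185 Ω = 9.41∠-19.8° Ω.
Step 4 — Source phasor: V = 32.6∠6.1° V = 32.42 + j3.464 V.
Step 5 — Ohm's law: I = V / Z_total = (32.42 + j3.464) / (8.854 - j3.185) = 3.117 + j1.513 A.
Step 6 — Convert to polar: |I| = 3.465 A, ∠I = 25.9°.

I = 3.465∠25.9° A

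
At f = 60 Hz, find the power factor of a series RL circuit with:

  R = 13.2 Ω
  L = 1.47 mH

Step 1 — Angular frequency: ω = 2π·f = 2π·60 = 377 rad/s.
Step 2 — Component impedances:
  R: Z = R = 13.2 Ω
  L: Z = jωL = j·377·0.00147 = 0 + j0.5542 Ω
Step 3 — Series combination: Z_total = R + L = 13.2 + j0.5542 Ω = 13.21∠2.4° Ω.
Step 4 — Power factor: PF = cos(φ) = Re(Z)/|Z| = 13.2/13.212 = 0.9991.
Step 5 — Type: Im(Z) = 0.5542 ⇒ lagging (phase φ = 2.4°).

PF = 0.9991 (lagging, φ = 2.4°)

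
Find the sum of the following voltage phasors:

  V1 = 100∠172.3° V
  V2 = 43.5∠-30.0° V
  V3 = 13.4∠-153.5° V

Step 1 — Convert each phasor to rectangular form:
  V1 = 100·(cos(172.3°) + j·sin(172.3°)) = -99.1 + j13.4 V
  V2 = 43.5·(cos(-30.0°) + j·sin(-30.0°)) = 37.67 - j21.75 V
  V3 = 13.4·(cos(-153.5°) + j·sin(-153.5°)) = -11.99 - j5.979 V
Step 2 — Sum components: V_total = -73.42 - j14.33 V.
Step 3 — Convert to polar: |V_total| = 74.8 V, ∠V_total = -169.0°.

V_total = 74.8∠-169.0° V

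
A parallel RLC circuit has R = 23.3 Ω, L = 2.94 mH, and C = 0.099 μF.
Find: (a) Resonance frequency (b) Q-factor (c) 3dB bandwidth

Step 1 — Resonance: ω₀ = 1/√(LC) = 1/√(0.00294·9.9e-08) = 5.861e+04 rad/s.
Step 2 — f₀ = ω₀/(2π) = 9329 Hz.
Step 3 — Parallel Q: Q = R/(ω₀L) = 23.3/(5.861e+04·0.00294) = 0.1352.
Step 4 — Bandwidth: Δω = ω₀/Q = 4.335e+05 rad/s; BW = Δω/(2π) = 6.9e+04 Hz.

(a) f₀ = 9329 Hz  (b) Q = 0.1352  (c) BW = 6.9e+04 Hz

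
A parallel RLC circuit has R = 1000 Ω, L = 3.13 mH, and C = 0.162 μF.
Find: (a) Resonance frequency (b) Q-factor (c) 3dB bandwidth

Step 1 — Resonance: ω₀ = 1/√(LC) = 1/√(0.00313·1.62e-07) = 4.441e+04 rad/s.
Step 2 — f₀ = ω₀/(2π) = 7068 Hz.
Step 3 — Parallel Q: Q = R/(ω₀L) = 1000/(4.441e+04·0.00313) = 7.194.
Step 4 — Bandwidth: Δω = ω₀/Q = 6173 rad/s; BW = Δω/(2π) = 982.4 Hz.

(a) f₀ = 7068 Hz  (b) Q = 7.194  (c) BW = 982.4 Hz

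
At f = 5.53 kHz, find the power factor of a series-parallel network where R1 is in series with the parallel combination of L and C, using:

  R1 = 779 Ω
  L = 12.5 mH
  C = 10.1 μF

Step 1 — Angular frequency: ω = 2π·f = 2π·5530 = 3.475e+04 rad/s.
Step 2 — Component impedances:
  R1: Z = R = 779 Ω
  L: Z = jωL = j·3.475e+04·0.0125 = 0 + j434.3 Ω
  C: Z = 1/(jωC) = -j/(ω·C) = 0 - j2.85 Ω
Step 3 — Parallel branch: L || C = 1/(1/L + 1/C) = 0 - j2.868 Ω.
Step 4 — Series with R1: Z_total = R1 + (L || C) = 779 - j2.868 Ω = 779∠-0.2° Ω.
Step 5 — Power factor: PF = cos(φ) = Re(Z)/|Z| = 779/779 = 1.
Step 6 — Type: Im(Z) = -2.868 ⇒ leading (phase φ = -0.2°).

PF = 1 (leading, φ = -0.2°)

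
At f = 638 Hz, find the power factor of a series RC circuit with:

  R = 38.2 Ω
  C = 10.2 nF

Step 1 — Angular frequency: ω = 2π·f = 2π·638 = 4009 rad/s.
Step 2 — Component impedances:
  R: Z = R = 38.2 Ω
  C: Z = 1/(jωC) = -j/(ω·C) = 0 - j2.446e+04 Ω
Step 3 — Series combination: Z_total = R + C = 38.2 - j2.446e+04 Ω = 2.446e+04∠-89.9° Ω.
Step 4 — Power factor: PF = cos(φ) = Re(Z)/|Z| = 38.2/2.446e+04 = 0.001562.
Step 5 — Type: Im(Z) = -2.446e+04 ⇒ leading (phase φ = -89.9°).

PF = 0.001562 (leading, φ = -89.9°)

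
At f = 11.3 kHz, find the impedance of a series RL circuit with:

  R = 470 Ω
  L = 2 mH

Step 1 — Angular frequency: ω = 2π·f = 2π·1.13e+04 = 7.1e+04 rad/s.
Step 2 — Component impedances:
  R: Z = R = 470 Ω
  L: Z = jωL = j·7.1e+04·0.002 = 0 + j142 Ω
Step 3 — Series combination: Z_total = R + L = 470 + j142 Ω = 491∠16.8° Ω.

Z = 470 + j142 Ω = 491∠16.8° Ω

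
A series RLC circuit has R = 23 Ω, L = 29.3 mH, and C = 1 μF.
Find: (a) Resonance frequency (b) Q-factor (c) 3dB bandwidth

Step 1 — Resonance condition Im(Z)=0 gives ω₀ = 1/√(LC).
Step 2 — ω₀ = 1/√(0.0293·1e-06) = 5842 rad/s.
Step 3 — f₀ = ω₀/(2π) = 929.8 Hz.
Step 4 — Series Q: Q = ω₀L/R = 5842·0.0293/23 = 7.442.
Step 5 — 3dB bandwidth: Δω = ω₀/Q = 785 rad/s; BW = Δω/(2π) = 124.9 Hz.

(a) f₀ = 929.8 Hz  (b) Q = 7.442  (c) BW = 124.9 Hz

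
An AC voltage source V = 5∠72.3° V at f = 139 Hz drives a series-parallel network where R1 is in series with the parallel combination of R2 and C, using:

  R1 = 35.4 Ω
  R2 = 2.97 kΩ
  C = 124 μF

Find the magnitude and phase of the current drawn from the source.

Step 1 — Angular frequency: ω = 2π·f = 2π·139 = 873.4 rad/s.
Step 2 — Component impedances:
  R1: Z = R = 35.4 Ω
  R2: Z = R = 2970 Ω
  C: Z = 1/(jωC) = -j/(ω·C) = 0 - j9.234 Ω
Step 3 — Parallel branch: R2 || C = 1/(1/R2 + 1/C) = 0.02871 - j9.234 Ω.
Step 4 — Series with R1: Z_total = R1 + (R2 || C) = 35.43 - j9.234 Ω = 36.61∠-14.6° Ω.
Step 5 — Source phasor: V = 5∠72.3° V = 1.52 + j4.763 V.
Step 6 — Ohm's law: I = V / Z_total = (1.52 + j4.763) / (35.43 - j9.234) = 0.007366 + j0.1364 A.
Step 7 — Convert to polar: |I| = 0.1366 A, ∠I = 86.9°.

I = 0.1366∠86.9° A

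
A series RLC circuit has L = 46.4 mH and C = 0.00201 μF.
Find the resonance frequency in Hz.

Step 1 — Resonance condition Im(Z)=0 gives ω₀ = 1/√(LC).
Step 2 — ω₀ = 1/√(0.0464·2.01e-09) = 1.035e+05 rad/s.
Step 3 — f₀ = ω₀/(2π) = 1.648e+04 Hz.

f₀ = 1.648e+04 Hz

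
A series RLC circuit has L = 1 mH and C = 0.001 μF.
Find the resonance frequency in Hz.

Step 1 — Resonance condition Im(Z)=0 gives ω₀ = 1/√(LC).
Step 2 — ω₀ = 1/√(0.001·1e-09) = 1e+06 rad/s.
Step 3 — f₀ = ω₀/(2π) = 1.592e+05 Hz.

f₀ = 1.592e+05 Hz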